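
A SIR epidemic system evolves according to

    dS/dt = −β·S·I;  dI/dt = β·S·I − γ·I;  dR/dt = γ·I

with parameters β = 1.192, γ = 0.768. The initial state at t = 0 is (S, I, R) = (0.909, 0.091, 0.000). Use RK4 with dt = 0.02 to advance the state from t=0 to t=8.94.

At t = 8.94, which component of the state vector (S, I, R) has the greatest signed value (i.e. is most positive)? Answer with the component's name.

largest component: R

t=0.000: state=(0.909, 0.091, 0.000)
step 1 (dt=0.02): k1=(-0.099, 0.029, 0.070), k2=(-0.099, 0.029, 0.070), k3=(-0.099, 0.029, 0.070), k4=(-0.099, 0.029, 0.070); state += dt/6·(k1+2k2+2k3+k4)
t=0.020: state=(0.907, 0.092, 0.001)
t=0.040: state=(0.905, 0.092, 0.003)
t=0.060: state=(0.903, 0.093, 0.004)
continuing one RK4 step at a time; state shown every 25 steps (Δt=0.5):
t=0.500: state=(0.857, 0.105, 0.038)
t=1.000: state=(0.802, 0.117, 0.080)
t=1.500: state=(0.746, 0.127, 0.127)
t=2.000: state=(0.690, 0.132, 0.177)
t=2.500: state=(0.638, 0.134, 0.228)
t=3.000: state=(0.589, 0.131, 0.280)
t=3.500: state=(0.546, 0.126, 0.329)
t=4.000: state=(0.507, 0.117, 0.376)
t=4.500: state=(0.475, 0.107, 0.419)
t=5.000: state=(0.447, 0.096, 0.457)
t=5.500: state=(0.424, 0.084, 0.492)
t=6.000: state=(0.404, 0.074, 0.522)
t=6.500: state=(0.388, 0.063, 0.549)
t=7.000: state=(0.375, 0.054, 0.571)
t=7.500: state=(0.364, 0.046, 0.590)
t=8.000: state=(0.355, 0.039, 0.607)
t=8.500: state=(0.347, 0.033, 0.620)
t=8.940: state=(0.342, 0.028, 0.631)
compare at T: S=0.342, I=0.028, R=0.631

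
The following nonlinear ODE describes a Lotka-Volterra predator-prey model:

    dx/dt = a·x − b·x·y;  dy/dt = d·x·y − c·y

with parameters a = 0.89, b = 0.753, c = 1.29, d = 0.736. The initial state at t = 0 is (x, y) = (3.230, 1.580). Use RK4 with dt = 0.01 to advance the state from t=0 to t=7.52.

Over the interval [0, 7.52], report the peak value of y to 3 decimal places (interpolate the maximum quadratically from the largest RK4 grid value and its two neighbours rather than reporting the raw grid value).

max y = 2.536

t=0.000: state=(3.230, 1.580)
step 1 (dt=0.01): k1=(-0.968, 1.718), k2=(-0.988, 1.722), k3=(-0.988, 1.721), k4=(-1.007, 1.725); state += dt/6·(k1+2k2+2k3+k4)
t=0.010: state=(3.220, 1.597)
t=0.020: state=(3.210, 1.614)
t=0.030: state=(3.199, 1.632)
continuing one RK4 step at a time; state shown every 25 steps (Δt=0.25):
t=0.250: state=(2.876, 2.014)
t=0.500: state=(2.374, 2.367)
t=0.750: state=(1.864, 2.530)
t=1.000: state=(1.448, 2.480)
t=1.250: state=(1.154, 2.279)
t=1.500: state=(0.963, 2.003)
t=1.750: state=(0.848, 1.712)
t=2.000: state=(0.788, 1.440)
t=2.250: state=(0.768, 1.203)
t=2.500: state=(0.780, 1.004)
t=2.750: state=(0.819, 0.842)
t=3.000: state=(0.884, 0.713)
t=3.250: state=(0.975, 0.613)
t=3.500: state=(1.094, 0.537)
t=3.750: state=(1.242, 0.482)
t=4.000: state=(1.422, 0.446)
t=4.250: state=(1.636, 0.427)
t=4.500: state=(1.887, 0.428)
t=4.750: state=(2.171, 0.450)
t=5.000: state=(2.481, 0.500)
t=5.250: state=(2.800, 0.589)
t=5.500: state=(3.091, 0.734)
t=5.750: state=(3.298, 0.958)
t=6.000: state=(3.342, 1.282)
t=6.250: state=(3.157, 1.695)
t=6.500: state=(2.752, 2.121)
t=6.750: state=(2.233, 2.432)
t=7.000: state=(1.742, 2.536)
t=7.250: state=(1.359, 2.438)
t=7.500: state=(1.094, 2.210)
t=7.520: state=(1.078, 2.188)
largest grid value and its neighbours: y(0.800)=2.53565, y(0.810)=2.53583, y(0.820)=2.53567
parabola through these three points peaks at t≈0.810 with y≈2.53583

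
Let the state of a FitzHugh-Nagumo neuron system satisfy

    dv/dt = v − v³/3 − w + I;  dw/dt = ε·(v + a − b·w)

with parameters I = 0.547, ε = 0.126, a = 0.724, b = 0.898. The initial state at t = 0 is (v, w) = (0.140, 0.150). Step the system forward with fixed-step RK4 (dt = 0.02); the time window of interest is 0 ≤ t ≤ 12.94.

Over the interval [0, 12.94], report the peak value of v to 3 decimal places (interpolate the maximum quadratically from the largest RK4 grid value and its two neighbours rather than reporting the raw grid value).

max v = 1.675

t=0.000: state=(0.140, 0.150)
step 1 (dt=0.02): k1=(0.536, 0.092), k2=(0.540, 0.092), k3=(0.540, 0.092), k4=(0.545, 0.093); state += dt/6·(k1+2k2+2k3+k4)
t=0.020: state=(0.151, 0.152)
t=0.040: state=(0.162, 0.154)
t=0.060: state=(0.173, 0.156)
continuing one RK4 step at a time; state shown every 25 steps (Δt=0.5):
t=0.500: state=(0.467, 0.204)
t=1.000: state=(0.902, 0.279)
t=1.500: state=(1.329, 0.377)
t=2.000: state=(1.585, 0.491)
t=2.500: state=(1.670, 0.609)
t=3.000: state=(1.667, 0.722)
t=3.500: state=(1.629, 0.828)
t=4.000: state=(1.578, 0.925)
t=4.500: state=(1.521, 1.013)
t=5.000: state=(1.460, 1.093)
t=5.500: state=(1.397, 1.165)
t=6.000: state=(1.331, 1.229)
t=6.500: state=(1.261, 1.285)
t=7.000: state=(1.185, 1.333)
t=7.500: state=(1.104, 1.374)
t=8.000: state=(1.012, 1.408)
t=8.500: state=(0.907, 1.434)
t=9.000: state=(0.781, 1.451)
t=9.500: state=(0.619, 1.459)
t=10.000: state=(0.398, 1.454)
t=10.500: state=(0.068, 1.434)
t=11.000: state=(-0.449, 1.388)
t=11.500: state=(-1.147, 1.308)
t=12.000: state=(-1.697, 1.191)
t=12.500: state=(-1.891, 1.058)
t=12.940: state=(-1.912, 0.943)
largest grid value and its neighbours: v(2.680)=1.67499, v(2.700)=1.67505, v(2.720)=1.67502
parabola through these three points peaks at t≈2.703 with v≈1.67505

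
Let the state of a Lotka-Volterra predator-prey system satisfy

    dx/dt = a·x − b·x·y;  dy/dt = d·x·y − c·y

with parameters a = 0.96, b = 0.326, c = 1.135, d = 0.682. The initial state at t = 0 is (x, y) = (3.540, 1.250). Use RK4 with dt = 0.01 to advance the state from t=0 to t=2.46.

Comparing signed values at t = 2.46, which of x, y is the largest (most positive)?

t=0.000: state=(3.540, 1.250)
step 1 (dt=0.01): k1=(1.956, 1.599), k2=(1.952, 1.618), k3=(1.952, 1.618), k4=(1.948, 1.637); state += dt/6·(k1+2k2+2k3+k4)
t=0.010: state=(3.560, 1.266)
t=0.020: state=(3.579, 1.283)
t=0.030: state=(3.598, 1.300)
continuing one RK4 step at a time; state shown every 10 steps (Δt=0.1):
t=0.100: state=(3.731, 1.430)
t=0.200: state=(3.906, 1.656)
t=0.300: state=(4.055, 1.940)
t=0.400: state=(4.167, 2.293)
t=0.500: state=(4.227, 2.726)
t=0.600: state=(4.222, 3.248)
t=0.700: state=(4.141, 3.858)
t=0.800: state=(3.975, 4.544)
t=0.900: state=(3.729, 5.278)
t=1.000: state=(3.414, 6.013)
t=1.100: state=(3.054, 6.694)
t=1.200: state=(2.677, 7.265)
t=1.300: state=(2.308, 7.687)
t=1.400: state=(1.969, 7.938)
t=1.500: state=(1.670, 8.020)
t=1.600: state=(1.416, 7.952)
t=1.700: state=(1.206, 7.761)
t=1.800: state=(1.036, 7.478)
t=1.900: state=(0.898, 7.129)
t=2.000: state=(0.789, 6.740)
t=2.100: state=(0.702, 6.330)
t=2.200: state=(0.633, 5.913)
t=2.300: state=(0.578, 5.501)
t=2.400: state=(0.535, 5.100)
t=2.460: state=(0.514, 4.868)
compare at T: x=0.514, y=4.868

largest component: y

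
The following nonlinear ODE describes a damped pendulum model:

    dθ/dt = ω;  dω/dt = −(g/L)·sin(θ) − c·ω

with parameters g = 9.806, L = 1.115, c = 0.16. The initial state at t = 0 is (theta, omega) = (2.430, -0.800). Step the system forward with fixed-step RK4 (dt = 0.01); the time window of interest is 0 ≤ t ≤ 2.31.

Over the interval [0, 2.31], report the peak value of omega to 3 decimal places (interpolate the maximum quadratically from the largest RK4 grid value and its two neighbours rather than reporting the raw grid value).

t=0.000: state=(2.430, -0.800)
step 1 (dt=0.01): k1=(-0.800, -5.615), k2=(-0.828, -5.637), k3=(-0.828, -5.638), k4=(-0.856, -5.661); state += dt/6·(k1+2k2+2k3+k4)
t=0.010: state=(2.422, -0.856)
t=0.020: state=(2.413, -0.913)
t=0.030: state=(2.403, -0.971)
continuing one RK4 step at a time; state shown every 10 steps (Δt=0.1):
t=0.100: state=(2.321, -1.389)
t=0.200: state=(2.150, -2.050)
t=0.300: state=(1.908, -2.796)
t=0.400: state=(1.588, -3.605)
t=0.500: state=(1.188, -4.401)
t=0.600: state=(0.714, -5.037)
t=0.700: state=(0.191, -5.336)
t=0.800: state=(-0.338, -5.186)
t=0.900: state=(-0.832, -4.623)
t=1.000: state=(-1.254, -3.798)
t=1.100: state=(-1.588, -2.878)
t=1.200: state=(-1.830, -1.971)
t=1.300: state=(-1.984, -1.119)
t=1.400: state=(-2.056, -0.318)
t=1.500: state=(-2.049, 0.457)
t=1.600: state=(-1.964, 1.238)
t=1.700: state=(-1.800, 2.046)
t=1.800: state=(-1.554, 2.878)
t=1.900: state=(-1.225, 3.688)
t=2.000: state=(-0.821, 4.372)
t=2.100: state=(-0.360, 4.786)
t=2.200: state=(0.123, 4.811)
t=2.300: state=(0.589, 4.431)
t=2.310: state=(0.633, 4.373)
largest grid value and its neighbours: omega(2.150)=4.85127, omega(2.160)=4.85180, omega(2.170)=4.84808
parabola through these three points peaks at t≈2.156 with omega≈4.85210

max omega = 4.852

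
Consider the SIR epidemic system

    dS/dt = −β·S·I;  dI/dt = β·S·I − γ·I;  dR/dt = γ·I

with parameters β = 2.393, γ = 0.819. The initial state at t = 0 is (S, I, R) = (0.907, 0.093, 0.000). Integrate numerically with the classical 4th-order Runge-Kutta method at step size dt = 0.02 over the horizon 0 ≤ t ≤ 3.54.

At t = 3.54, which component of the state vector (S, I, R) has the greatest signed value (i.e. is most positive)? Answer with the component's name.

largest component: R

t=0.000: state=(0.907, 0.093, 0.000)
step 1 (dt=0.02): k1=(-0.202, 0.126, 0.076), k2=(-0.204, 0.127, 0.077), k3=(-0.204, 0.127, 0.077), k4=(-0.206, 0.128, 0.078); state += dt/6·(k1+2k2+2k3+k4)
t=0.020: state=(0.903, 0.096, 0.002)
t=0.040: state=(0.899, 0.098, 0.003)
t=0.060: state=(0.894, 0.101, 0.005)
continuing one RK4 step at a time; state shown every 10 steps (Δt=0.2):
t=0.200: state=(0.862, 0.121, 0.017)
t=0.400: state=(0.808, 0.153, 0.040)
t=0.600: state=(0.744, 0.188, 0.068)
t=0.800: state=(0.674, 0.224, 0.101)
t=1.000: state=(0.601, 0.258, 0.141)
t=1.200: state=(0.527, 0.287, 0.186)
t=1.400: state=(0.457, 0.308, 0.235)
t=1.600: state=(0.393, 0.321, 0.286)
t=1.800: state=(0.337, 0.324, 0.339)
t=2.000: state=(0.289, 0.319, 0.392)
t=2.200: state=(0.248, 0.308, 0.443)
t=2.400: state=(0.215, 0.292, 0.493)
t=2.600: state=(0.188, 0.273, 0.539)
t=2.800: state=(0.166, 0.252, 0.582)
t=3.000: state=(0.147, 0.231, 0.622)
t=3.200: state=(0.133, 0.210, 0.658)
t=3.400: state=(0.121, 0.189, 0.690)
t=3.540: state=(0.114, 0.175, 0.711)
compare at T: S=0.114, I=0.175, R=0.711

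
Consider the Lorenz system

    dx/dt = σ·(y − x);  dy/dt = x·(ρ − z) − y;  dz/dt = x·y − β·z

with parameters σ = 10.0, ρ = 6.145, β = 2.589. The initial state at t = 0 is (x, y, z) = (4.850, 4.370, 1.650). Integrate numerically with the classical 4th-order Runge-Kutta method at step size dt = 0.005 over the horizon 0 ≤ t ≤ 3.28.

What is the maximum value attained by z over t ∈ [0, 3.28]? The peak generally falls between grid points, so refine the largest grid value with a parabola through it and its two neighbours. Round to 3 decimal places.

t=0.000: state=(4.850, 4.370, 1.650)
step 1 (dt=0.005): k1=(-4.800, 17.431, 16.923), k2=(-4.244, 17.129, 16.972), k3=(-4.266, 17.135, 16.974), k4=(-3.730, 16.839, 17.023); state += dt/6·(k1+2k2+2k3+k4)
t=0.005: state=(4.829, 4.456, 1.735)
t=0.010: state=(4.813, 4.538, 1.820)
t=0.015: state=(4.801, 4.618, 1.906)
continuing one RK4 step at a time; state shown every 40 steps (Δt=0.2):
t=0.200: state=(5.574, 5.925, 5.434)
t=0.400: state=(4.984, 4.140, 7.616)
t=0.600: state=(3.253, 2.569, 6.548)
t=0.800: state=(2.461, 2.320, 4.910)
t=1.000: state=(2.531, 2.712, 3.879)
t=1.200: state=(3.097, 3.460, 3.675)
t=1.400: state=(3.860, 4.215, 4.332)
t=1.600: state=(4.317, 4.381, 5.421)
t=1.800: state=(4.105, 3.867, 5.975)
t=2.000: state=(3.583, 3.349, 5.687)
t=2.200: state=(3.274, 3.207, 5.102)
t=2.400: state=(3.299, 3.379, 4.712)
t=2.600: state=(3.536, 3.677, 4.697)
t=2.800: state=(3.789, 3.885, 4.986)
t=3.000: state=(3.876, 3.864, 5.314)
t=3.200: state=(3.769, 3.687, 5.422)
t=3.280: state=(3.700, 3.614, 5.392)
largest grid value and its neighbours: z(0.405)=7.61988, z(0.410)=7.62097, z(0.415)=7.61980
parabola through these three points peaks at t≈0.410 with z≈7.62097

max z = 7.621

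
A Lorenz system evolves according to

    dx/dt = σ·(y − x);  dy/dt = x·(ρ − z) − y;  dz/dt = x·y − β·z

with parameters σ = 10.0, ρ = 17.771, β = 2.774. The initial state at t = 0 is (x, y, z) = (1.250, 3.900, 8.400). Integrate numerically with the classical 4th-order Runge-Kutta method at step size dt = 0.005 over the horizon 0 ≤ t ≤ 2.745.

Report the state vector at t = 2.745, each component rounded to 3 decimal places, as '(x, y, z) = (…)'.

(x, y, z) = (7.157, 9.698, 12.552)

t=0.000: state=(1.250, 3.900, 8.400)
step 1 (dt=0.005): k1=(26.500, 7.814, -18.427), k2=(26.033, 8.476, -18.015), k3=(26.061, 8.462, -18.020), k4=(25.620, 9.117, -17.610); state += dt/6·(k1+2k2+2k3+k4)
t=0.005: state=(1.380, 3.942, 8.310)
t=0.010: state=(1.506, 3.991, 8.224)
t=0.015: state=(1.629, 4.046, 8.142)
continuing one RK4 step at a time; state shown every 20 steps (Δt=0.1):
t=0.100: state=(3.531, 5.865, 7.417)
t=0.200: state=(6.388, 9.840, 9.067)
t=0.300: state=(10.034, 13.280, 15.634)
t=0.400: state=(11.166, 9.578, 23.449)
t=0.500: state=(7.589, 3.098, 22.853)
t=0.600: state=(3.858, 1.208, 18.221)
t=0.700: state=(2.249, 1.512, 14.126)
t=0.800: state=(2.089, 2.412, 11.056)
t=0.900: state=(2.822, 3.978, 9.048)
t=1.000: state=(4.487, 6.718, 8.555)
t=1.100: state=(7.311, 10.625, 11.037)
t=1.200: state=(10.365, 12.472, 17.871)
t=1.300: state=(10.243, 7.785, 23.325)
t=1.400: state=(6.675, 2.882, 21.424)
t=1.500: state=(3.738, 1.797, 17.164)
t=1.600: state=(2.667, 2.333, 13.536)
t=1.700: state=(2.870, 3.558, 10.944)
t=1.800: state=(4.028, 5.678, 9.667)
t=1.900: state=(6.211, 8.903, 10.612)
t=2.000: state=(9.070, 11.705, 15.215)
t=2.100: state=(10.359, 9.826, 21.334)
t=2.200: state=(8.134, 4.825, 22.132)
t=2.300: state=(5.043, 2.578, 18.716)
t=2.400: state=(3.445, 2.661, 15.072)
t=2.500: state=(3.296, 3.708, 12.317)
t=2.600: state=(4.196, 5.580, 10.830)
t=2.700: state=(6.058, 8.364, 11.346)
t=2.745: state=(7.157, 9.698, 12.552)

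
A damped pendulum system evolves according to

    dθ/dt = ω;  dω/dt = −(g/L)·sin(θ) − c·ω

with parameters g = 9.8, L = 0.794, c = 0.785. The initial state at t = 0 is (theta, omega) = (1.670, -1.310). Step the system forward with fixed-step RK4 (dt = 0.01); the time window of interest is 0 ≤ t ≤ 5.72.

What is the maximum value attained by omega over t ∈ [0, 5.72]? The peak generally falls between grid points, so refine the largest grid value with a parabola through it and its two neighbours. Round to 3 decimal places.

max omega = 3.105

t=0.000: state=(1.670, -1.310)
step 1 (dt=0.01): k1=(-1.310, -11.254), k2=(-1.366, -11.217), k3=(-1.366, -11.218), k4=(-1.422, -11.181); state += dt/6·(k1+2k2+2k3+k4)
t=0.010: state=(1.656, -1.422)
t=0.020: state=(1.642, -1.534)
t=0.030: state=(1.626, -1.644)
continuing one RK4 step at a time; state shown every 20 steps (Δt=0.2):
t=0.200: state=(1.194, -3.368)
t=0.400: state=(0.385, -4.469)
t=0.600: state=(-0.462, -3.679)
t=0.800: state=(-0.998, -1.569)
t=1.000: state=(-1.083, 0.672)
t=1.200: state=(-0.761, 2.421)
t=1.400: state=(-0.186, 3.104)
t=1.600: state=(0.384, 2.386)
t=1.800: state=(0.710, 0.796)
t=2.000: state=(0.700, -0.847)
t=2.200: state=(0.407, -1.949)
t=2.400: state=(-0.015, -2.101)
t=2.600: state=(-0.370, -1.322)
t=2.800: state=(-0.515, -0.107)
t=3.000: state=(-0.422, 0.973)
t=3.200: state=(-0.163, 1.500)
t=3.400: state=(0.129, 1.304)
t=3.600: state=(0.322, 0.571)
t=3.800: state=(0.349, -0.296)
t=4.000: state=(0.221, -0.914)
t=4.200: state=(0.016, -1.049)
t=4.400: state=(-0.166, -0.707)
t=4.600: state=(-0.250, -0.108)
t=4.800: state=(-0.212, 0.451)
t=5.000: state=(-0.088, 0.734)
t=5.200: state=(0.057, 0.655)
t=5.400: state=(0.156, 0.302)
t=5.600: state=(0.172, -0.131)
t=5.720: state=(0.143, -0.344)
largest grid value and its neighbours: omega(1.390)=3.10412, omega(1.400)=3.10446, omega(1.410)=3.10105
parabola through these three points peaks at t≈1.396 with omega≈3.10477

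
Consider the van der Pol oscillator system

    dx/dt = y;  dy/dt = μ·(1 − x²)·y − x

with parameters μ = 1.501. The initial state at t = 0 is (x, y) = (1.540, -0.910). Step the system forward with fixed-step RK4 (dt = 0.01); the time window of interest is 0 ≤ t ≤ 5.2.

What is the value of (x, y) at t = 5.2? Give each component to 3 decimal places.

t=0.000: state=(1.540, -0.910)
step 1 (dt=0.01): k1=(-0.910, 0.333), k2=(-0.908, 0.316), k3=(-0.908, 0.316), k4=(-0.907, 0.298); state += dt/6·(k1+2k2+2k3+k4)
t=0.010: state=(1.531, -0.907)
t=0.020: state=(1.522, -0.904)
t=0.030: state=(1.513, -0.902)
continuing one RK4 step at a time; state shown every 20 steps (Δt=0.2):
t=0.200: state=(1.361, -0.902)
t=0.400: state=(1.173, -0.985)
t=0.600: state=(0.961, -1.153)
t=0.800: state=(0.704, -1.437)
t=1.000: state=(0.375, -1.893)
t=1.200: state=(-0.068, -2.563)
t=1.400: state=(-0.652, -3.232)
t=1.600: state=(-1.303, -3.045)
t=1.800: state=(-1.788, -1.707)
t=2.000: state=(-1.998, -0.507)
t=2.200: state=(-2.034, 0.063)
t=2.400: state=(-1.995, 0.289)
t=2.600: state=(-1.927, 0.388)
t=2.800: state=(-1.843, 0.445)
t=3.000: state=(-1.749, 0.491)
t=3.200: state=(-1.646, 0.540)
t=3.400: state=(-1.533, 0.597)
t=3.600: state=(-1.406, 0.671)
t=3.800: state=(-1.263, 0.770)
t=4.000: state=(-1.096, 0.907)
t=4.200: state=(-0.896, 1.109)
t=4.400: state=(-0.646, 1.414)
t=4.600: state=(-0.319, 1.884)
t=4.800: state=(0.122, 2.551)
t=5.000: state=(0.700, 3.168)
t=5.200: state=(1.329, 2.905)

(x, y) = (1.329, 2.905)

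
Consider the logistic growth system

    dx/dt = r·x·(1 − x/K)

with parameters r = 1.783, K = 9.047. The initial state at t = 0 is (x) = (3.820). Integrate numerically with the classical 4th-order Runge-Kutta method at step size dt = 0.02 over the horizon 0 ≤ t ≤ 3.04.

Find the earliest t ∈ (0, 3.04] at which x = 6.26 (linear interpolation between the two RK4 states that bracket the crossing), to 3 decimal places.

t = 0.630

t=0.000: state=(3.820)
step 1 (dt=0.02): k1=(3.935), k2=(3.946), k3=(3.946), k4=(3.956); state += dt/6·(k1+2k2+2k3+k4)
t=0.020: state=(3.899)
t=0.040: state=(3.978)
t=0.060: state=(4.058)
continuing one RK4 step at a time; state shown every 5 steps (Δt=0.1):
t=0.100: state=(4.218)
t=0.200: state=(4.621)
t=0.300: state=(5.022)
t=0.400: state=(5.415)
t=0.500: state=(5.795)
t=0.600: state=(6.157)
t=0.620: state=(6.226)
next step: t=0.640: state=(6.295) — x has crossed 6.26
linear interpolation between t=0.620 (6.22645) and t=0.640 (6.29520) → t≈0.630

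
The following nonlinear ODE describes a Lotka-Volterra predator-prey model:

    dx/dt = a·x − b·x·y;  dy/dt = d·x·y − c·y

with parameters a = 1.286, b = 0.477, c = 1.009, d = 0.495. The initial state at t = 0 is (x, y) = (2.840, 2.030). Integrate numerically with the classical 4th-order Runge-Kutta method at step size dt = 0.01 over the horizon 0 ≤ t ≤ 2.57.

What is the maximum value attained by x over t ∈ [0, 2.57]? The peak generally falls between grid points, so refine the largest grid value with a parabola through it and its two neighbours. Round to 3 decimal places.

max x = 3.140

t=0.000: state=(2.840, 2.030)
step 1 (dt=0.01): k1=(0.902, 0.806), k2=(0.898, 0.812), k3=(0.898, 0.812), k4=(0.894, 0.818); state += dt/6·(k1+2k2+2k3+k4)
t=0.010: state=(2.849, 2.038)
t=0.020: state=(2.858, 2.046)
t=0.030: state=(2.867, 2.055)
continuing one RK4 step at a time; state shown every 10 steps (Δt=0.1):
t=0.100: state=(2.926, 2.117)
t=0.200: state=(3.001, 2.216)
t=0.300: state=(3.062, 2.328)
t=0.400: state=(3.107, 2.452)
t=0.500: state=(3.134, 2.587)
t=0.600: state=(3.139, 2.732)
t=0.700: state=(3.123, 2.884)
t=0.800: state=(3.084, 3.040)
t=0.900: state=(3.022, 3.197)
t=1.000: state=(2.940, 3.350)
t=1.100: state=(2.840, 3.494)
t=1.200: state=(2.725, 3.626)
t=1.300: state=(2.599, 3.739)
t=1.400: state=(2.467, 3.832)
t=1.500: state=(2.333, 3.902)
t=1.600: state=(2.200, 3.946)
t=1.700: state=(2.072, 3.965)
t=1.800: state=(1.950, 3.959)
t=1.900: state=(1.837, 3.931)
t=2.000: state=(1.734, 3.882)
t=2.100: state=(1.641, 3.815)
t=2.200: state=(1.559, 3.733)
t=2.300: state=(1.487, 3.639)
t=2.400: state=(1.425, 3.535)
t=2.500: state=(1.373, 3.425)
t=2.570: state=(1.341, 3.345)
largest grid value and its neighbours: x(0.570)=3.14009, x(0.580)=3.14011, x(0.590)=3.13991
parabola through these three points peaks at t≈0.576 with x≈3.14012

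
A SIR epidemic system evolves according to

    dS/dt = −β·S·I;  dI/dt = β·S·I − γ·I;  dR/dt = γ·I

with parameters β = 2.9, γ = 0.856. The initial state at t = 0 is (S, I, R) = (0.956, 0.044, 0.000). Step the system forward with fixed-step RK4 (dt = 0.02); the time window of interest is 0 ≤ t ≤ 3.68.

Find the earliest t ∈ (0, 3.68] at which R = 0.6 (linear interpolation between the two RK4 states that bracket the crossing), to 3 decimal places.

t=0.000: state=(0.956, 0.044, 0.000)
step 1 (dt=0.02): k1=(-0.122, 0.084, 0.038), k2=(-0.124, 0.086, 0.038), k3=(-0.124, 0.086, 0.038), k4=(-0.126, 0.087, 0.039); state += dt/6·(k1+2k2+2k3+k4)
t=0.020: state=(0.954, 0.046, 0.001)
t=0.040: state=(0.951, 0.047, 0.002)
t=0.060: state=(0.948, 0.049, 0.002)
continuing one RK4 step at a time; state shown every 10 steps (Δt=0.2):
t=0.200: state=(0.927, 0.064, 0.009)
t=0.400: state=(0.886, 0.091, 0.022)
t=0.600: state=(0.832, 0.127, 0.041)
t=0.800: state=(0.764, 0.170, 0.066)
t=1.000: state=(0.683, 0.218, 0.099)
t=1.200: state=(0.593, 0.266, 0.141)
t=1.400: state=(0.502, 0.308, 0.190)
t=1.600: state=(0.416, 0.338, 0.246)
t=1.800: state=(0.340, 0.355, 0.305)
t=2.000: state=(0.276, 0.357, 0.366)
t=2.200: state=(0.225, 0.348, 0.427)
t=2.400: state=(0.185, 0.330, 0.485)
t=2.600: state=(0.154, 0.307, 0.539)
t=2.800: state=(0.130, 0.281, 0.590)
t=2.840: state=(0.126, 0.275, 0.599)
next step: t=2.860: state=(0.124, 0.272, 0.604) — R has crossed 0.6
linear interpolation between t=2.840 (0.59931) and t=2.860 (0.60399) → t≈2.843

t = 2.843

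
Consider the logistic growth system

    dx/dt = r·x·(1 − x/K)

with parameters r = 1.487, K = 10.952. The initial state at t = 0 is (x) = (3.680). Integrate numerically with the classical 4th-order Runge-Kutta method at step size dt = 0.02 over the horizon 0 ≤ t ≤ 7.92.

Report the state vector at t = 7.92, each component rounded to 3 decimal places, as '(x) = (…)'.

(x) = (10.952)

t=0.000: state=(3.680)
step 1 (dt=0.02): k1=(3.633), k2=(3.651), k3=(3.651), k4=(3.668); state += dt/6·(k1+2k2+2k3+k4)
t=0.020: state=(3.753)
t=0.040: state=(3.827)
t=0.060: state=(3.901)
continuing one RK4 step at a time; state shown every 25 steps (Δt=0.5):
t=0.500: state=(5.647)
t=1.000: state=(7.570)
t=1.500: state=(9.033)
t=2.000: state=(9.948)
t=2.500: state=(10.450)
t=3.000: state=(10.708)
t=3.500: state=(10.834)
t=4.000: state=(10.896)
t=4.500: state=(10.925)
t=5.000: state=(10.939)
t=5.500: state=(10.946)
t=6.000: state=(10.949)
t=6.500: state=(10.951)
t=7.000: state=(10.951)
t=7.500: state=(10.952)
t=7.920: state=(10.952)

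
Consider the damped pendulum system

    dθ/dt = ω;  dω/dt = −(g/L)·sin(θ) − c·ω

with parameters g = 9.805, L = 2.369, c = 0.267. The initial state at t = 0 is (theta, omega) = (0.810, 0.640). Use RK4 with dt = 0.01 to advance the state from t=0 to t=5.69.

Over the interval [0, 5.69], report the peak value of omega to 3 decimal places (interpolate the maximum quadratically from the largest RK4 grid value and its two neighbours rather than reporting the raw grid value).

t=0.000: state=(0.810, 0.640)
step 1 (dt=0.01): k1=(0.640, -3.169), k2=(0.624, -3.174), k3=(0.624, -3.173), k4=(0.608, -3.178); state += dt/6·(k1+2k2+2k3+k4)
t=0.010: state=(0.816, 0.608)
t=0.020: state=(0.822, 0.576)
t=0.030: state=(0.828, 0.545)
continuing one RK4 step at a time; state shown every 20 steps (Δt=0.2):
t=0.200: state=(0.874, -0.000)
t=0.400: state=(0.812, -0.607)
t=0.600: state=(0.638, -1.114)
t=0.800: state=(0.378, -1.450)
t=1.000: state=(0.073, -1.555)
t=1.200: state=(-0.227, -1.409)
t=1.400: state=(-0.476, -1.053)
t=1.600: state=(-0.640, -0.566)
t=1.800: state=(-0.700, -0.031)
t=2.000: state=(-0.654, 0.481)
t=2.200: state=(-0.513, 0.904)
t=2.400: state=(-0.302, 1.178)
t=2.600: state=(-0.055, 1.260)
t=2.800: state=(0.188, 1.138)
t=3.000: state=(0.389, 0.846)
t=3.200: state=(0.519, 0.443)
t=3.400: state=(0.564, -0.001)
t=3.600: state=(0.521, -0.421)
t=3.800: state=(0.401, -0.761)
t=4.000: state=(0.225, -0.971)
t=4.200: state=(0.023, -1.020)
t=4.400: state=(-0.172, -0.905)
t=4.600: state=(-0.330, -0.654)
t=4.800: state=(-0.428, -0.317)
t=5.000: state=(-0.455, 0.048)
t=5.200: state=(-0.410, 0.388)
t=5.400: state=(-0.305, 0.652)
t=5.600: state=(-0.157, 0.804)
t=5.690: state=(-0.083, 0.829)
largest grid value and its neighbours: omega(2.570)=1.26102, omega(2.580)=1.26122, omega(2.590)=1.26090
parabola through these three points peaks at t≈2.579 with omega≈1.26122

max omega = 1.261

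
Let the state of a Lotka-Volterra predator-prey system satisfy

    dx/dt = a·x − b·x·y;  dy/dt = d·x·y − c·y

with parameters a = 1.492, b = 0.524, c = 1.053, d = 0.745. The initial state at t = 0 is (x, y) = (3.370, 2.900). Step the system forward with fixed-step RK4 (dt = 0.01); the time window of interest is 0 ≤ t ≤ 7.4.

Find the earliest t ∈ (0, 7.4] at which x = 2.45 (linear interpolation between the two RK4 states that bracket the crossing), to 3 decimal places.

t=0.000: state=(3.370, 2.900)
step 1 (dt=0.01): k1=(-0.093, 4.227), k2=(-0.130, 4.257), k3=(-0.131, 4.257), k4=(-0.168, 4.286); state += dt/6·(k1+2k2+2k3+k4)
t=0.010: state=(3.369, 2.943)
t=0.020: state=(3.367, 2.986)
t=0.030: state=(3.364, 3.029)
continuing one RK4 step at a time; state shown every 25 steps (Δt=0.25):
t=0.250: state=(3.101, 4.103)
t=0.490: state=(2.456, 5.258)
next step: t=0.500: state=(2.425, 5.298) — x has crossed 2.45
linear interpolation between t=0.490 (2.45610) and t=0.500 (2.42501) → t≈0.492

t = 0.492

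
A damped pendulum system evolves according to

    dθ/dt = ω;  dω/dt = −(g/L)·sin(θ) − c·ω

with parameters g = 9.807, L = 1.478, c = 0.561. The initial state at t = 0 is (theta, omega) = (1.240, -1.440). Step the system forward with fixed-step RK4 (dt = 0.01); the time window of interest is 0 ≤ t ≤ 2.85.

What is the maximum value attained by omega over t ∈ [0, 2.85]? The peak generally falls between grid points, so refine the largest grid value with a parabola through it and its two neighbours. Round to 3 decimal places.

t=0.000: state=(1.240, -1.440)
step 1 (dt=0.01): k1=(-1.440, -5.468), k2=(-1.467, -5.437), k3=(-1.467, -5.437), k4=(-1.494, -5.405); state += dt/6·(k1+2k2+2k3+k4)
t=0.010: state=(1.225, -1.494)
t=0.020: state=(1.210, -1.548)
t=0.030: state=(1.194, -1.601)
continuing one RK4 step at a time; state shown every 10 steps (Δt=0.1):
t=0.100: state=(1.070, -1.952)
t=0.200: state=(0.853, -2.374)
t=0.300: state=(0.599, -2.673)
t=0.400: state=(0.323, -2.813)
t=0.500: state=(0.042, -2.775)
t=0.600: state=(-0.226, -2.563)
t=0.700: state=(-0.465, -2.203)
t=0.800: state=(-0.663, -1.736)
t=0.900: state=(-0.810, -1.205)
t=1.000: state=(-0.903, -0.650)
t=1.100: state=(-0.940, -0.099)
t=1.200: state=(-0.924, 0.426)
t=1.300: state=(-0.857, 0.906)
t=1.400: state=(-0.745, 1.321)
t=1.500: state=(-0.595, 1.650)
t=1.600: state=(-0.418, 1.873)
t=1.700: state=(-0.225, 1.975)
t=1.800: state=(-0.028, 1.947)
t=1.900: state=(0.161, 1.797)
t=2.000: state=(0.328, 1.541)
t=2.100: state=(0.466, 1.205)
t=2.200: state=(0.568, 0.819)
t=2.300: state=(0.629, 0.409)
t=2.400: state=(0.649, -0.000)
t=2.500: state=(0.630, -0.387)
t=2.600: state=(0.573, -0.733)
t=2.700: state=(0.485, -1.019)
t=2.800: state=(0.372, -1.233)
t=2.850: state=(0.308, -1.308)
largest grid value and its neighbours: omega(1.720)=1.97960, omega(1.730)=1.98006, omega(1.740)=1.97923
parabola through these three points peaks at t≈1.729 with omega≈1.98008

max omega = 1.980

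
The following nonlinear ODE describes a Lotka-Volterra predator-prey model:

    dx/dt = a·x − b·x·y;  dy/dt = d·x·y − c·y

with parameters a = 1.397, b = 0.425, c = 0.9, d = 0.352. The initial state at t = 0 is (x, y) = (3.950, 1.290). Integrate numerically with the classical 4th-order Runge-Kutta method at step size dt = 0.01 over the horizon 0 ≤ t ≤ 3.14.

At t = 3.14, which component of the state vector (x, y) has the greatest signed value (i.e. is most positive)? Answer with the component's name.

t=0.000: state=(3.950, 1.290)
step 1 (dt=0.01): k1=(3.353, 0.633), k2=(3.361, 0.642), k3=(3.361, 0.642), k4=(3.370, 0.651); state += dt/6·(k1+2k2+2k3+k4)
t=0.010: state=(3.984, 1.296)
t=0.020: state=(4.017, 1.303)
t=0.030: state=(4.051, 1.310)
continuing one RK4 step at a time; state shown every 20 steps (Δt=0.2):
t=0.200: state=(4.650, 1.458)
t=0.400: state=(5.374, 1.733)
t=0.600: state=(6.030, 2.165)
t=0.800: state=(6.465, 2.812)
t=1.000: state=(6.489, 3.716)
t=1.200: state=(5.973, 4.829)
t=1.400: state=(4.992, 5.946)
t=1.600: state=(3.833, 6.775)
t=1.800: state=(2.796, 7.137)
t=2.000: state=(2.018, 7.051)
t=2.200: state=(1.488, 6.654)
t=2.400: state=(1.144, 6.092)
t=2.600: state=(0.925, 5.470)
t=2.800: state=(0.789, 4.851)
t=3.000: state=(0.708, 4.270)
t=3.140: state=(0.676, 3.895)
compare at T: x=0.676, y=3.895

largest component: y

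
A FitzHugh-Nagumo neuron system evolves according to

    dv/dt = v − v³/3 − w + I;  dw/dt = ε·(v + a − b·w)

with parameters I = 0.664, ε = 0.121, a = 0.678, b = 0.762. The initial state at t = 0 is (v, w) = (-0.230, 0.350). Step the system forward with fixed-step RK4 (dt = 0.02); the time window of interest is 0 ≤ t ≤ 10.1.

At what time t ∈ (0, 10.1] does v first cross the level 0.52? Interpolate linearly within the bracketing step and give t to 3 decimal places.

t = 2.610

t=0.000: state=(-0.230, 0.350)
step 1 (dt=0.02): k1=(0.088, 0.022), k2=(0.089, 0.022), k3=(0.089, 0.022), k4=(0.089, 0.022); state += dt/6·(k1+2k2+2k3+k4)
t=0.020: state=(-0.228, 0.350)
t=0.040: state=(-0.226, 0.351)
t=0.060: state=(-0.225, 0.351)
continuing one RK4 step at a time; state shown every 25 steps (Δt=0.5):
t=0.500: state=(-0.177, 0.362)
t=1.000: state=(-0.100, 0.378)
t=1.500: state=(0.016, 0.398)
t=2.000: state=(0.190, 0.426)
t=2.500: state=(0.450, 0.465)
t=2.600: state=(0.514, 0.475)
next step: t=2.620: state=(0.527, 0.477) — v has crossed 0.52
linear interpolation between t=2.600 (0.51357) and t=2.620 (0.52680) → t≈2.610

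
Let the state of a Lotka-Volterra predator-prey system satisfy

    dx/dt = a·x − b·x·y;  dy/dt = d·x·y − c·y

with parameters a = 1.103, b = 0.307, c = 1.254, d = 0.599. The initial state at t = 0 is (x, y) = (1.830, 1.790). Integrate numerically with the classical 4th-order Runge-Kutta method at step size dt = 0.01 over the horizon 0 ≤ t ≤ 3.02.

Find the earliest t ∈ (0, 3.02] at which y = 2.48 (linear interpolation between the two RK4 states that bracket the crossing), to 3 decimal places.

t=0.000: state=(1.830, 1.790)
step 1 (dt=0.01): k1=(1.013, -0.283), k2=(1.016, -0.277), k3=(1.016, -0.277), k4=(1.020, -0.271); state += dt/6·(k1+2k2+2k3+k4)
t=0.010: state=(1.840, 1.787)
t=0.020: state=(1.850, 1.785)
t=0.030: state=(1.861, 1.782)
continuing one RK4 step at a time; state shown every 10 steps (Δt=0.1):
t=0.100: state=(1.935, 1.767)
t=0.200: state=(2.047, 1.757)
t=0.300: state=(2.166, 1.758)
t=0.400: state=(2.291, 1.772)
t=0.500: state=(2.421, 1.800)
t=0.600: state=(2.557, 1.843)
t=0.700: state=(2.695, 1.903)
t=0.800: state=(2.836, 1.981)
t=0.900: state=(2.975, 2.080)
t=1.000: state=(3.111, 2.202)
t=1.100: state=(3.240, 2.349)
t=1.170: state=(3.323, 2.469)
next step: t=1.180: state=(3.335, 2.488) — y has crossed 2.48
linear interpolation between t=1.170 (2.46917) and t=1.180 (2.48751) → t≈1.176

t = 1.176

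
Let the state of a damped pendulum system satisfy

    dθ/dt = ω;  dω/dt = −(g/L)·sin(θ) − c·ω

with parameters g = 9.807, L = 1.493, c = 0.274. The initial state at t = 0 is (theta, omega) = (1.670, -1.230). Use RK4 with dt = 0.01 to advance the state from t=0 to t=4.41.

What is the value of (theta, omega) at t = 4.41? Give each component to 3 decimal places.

t=0.000: state=(1.670, -1.230)
step 1 (dt=0.01): k1=(-1.230, -6.199), k2=(-1.261, -6.195), k3=(-1.261, -6.195), k4=(-1.292, -6.190); state += dt/6·(k1+2k2+2k3+k4)
t=0.010: state=(1.657, -1.292)
t=0.020: state=(1.644, -1.354)
t=0.030: state=(1.630, -1.416)
continuing one RK4 step at a time; state shown every 20 steps (Δt=0.2):
t=0.200: state=(1.302, -2.433)
t=0.400: state=(0.713, -3.377)
t=0.600: state=(-0.002, -3.634)
t=0.800: state=(-0.680, -3.004)
t=1.000: state=(-1.167, -1.818)
t=1.200: state=(-1.398, -0.490)
t=1.400: state=(-1.366, 0.796)
t=1.600: state=(-1.087, 1.961)
t=1.800: state=(-0.602, 2.813)
t=2.000: state=(-0.004, 3.040)
t=2.200: state=(0.563, 2.516)
t=2.400: state=(0.968, 1.485)
t=2.600: state=(1.146, 0.281)
t=2.800: state=(1.083, -0.892)
t=3.000: state=(0.801, -1.886)
t=3.200: state=(0.355, -2.486)
t=3.400: state=(-0.153, -2.478)
t=3.600: state=(-0.596, -1.868)
t=3.800: state=(-0.876, -0.897)
t=4.000: state=(-0.948, 0.176)
t=4.200: state=(-0.811, 1.163)
t=4.400: state=(-0.500, 1.888)
t=4.410: state=(-0.481, 1.914)

(theta, omega) = (-0.481, 1.914)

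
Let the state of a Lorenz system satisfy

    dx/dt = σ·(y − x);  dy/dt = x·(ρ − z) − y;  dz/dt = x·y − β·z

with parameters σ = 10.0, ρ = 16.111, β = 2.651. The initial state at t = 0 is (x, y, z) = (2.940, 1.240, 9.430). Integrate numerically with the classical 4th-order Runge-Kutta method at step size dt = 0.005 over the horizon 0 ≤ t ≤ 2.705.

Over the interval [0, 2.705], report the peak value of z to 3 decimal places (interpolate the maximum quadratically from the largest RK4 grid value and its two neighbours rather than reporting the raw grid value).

max z = 21.497

t=0.000: state=(2.940, 1.240, 9.430)
step 1 (dt=0.005): k1=(-17.000, 18.402, -21.353), k2=(-16.115, 18.227, -21.131), k3=(-16.141, 18.241, -21.131), k4=(-15.281, 18.074, -20.913); state += dt/6·(k1+2k2+2k3+k4)
t=0.005: state=(2.859, 1.331, 9.324)
t=0.010: state=(2.787, 1.421, 9.221)
t=0.015: state=(2.723, 1.509, 9.119)
continuing one RK4 step at a time; state shown every 20 steps (Δt=0.1):
t=0.100: state=(2.498, 2.960, 7.706)
t=0.200: state=(3.554, 5.169, 6.976)
t=0.300: state=(5.735, 8.466, 8.153)
t=0.400: state=(8.724, 11.605, 12.894)
t=0.500: state=(10.326, 10.076, 19.680)
t=0.600: state=(8.159, 4.664, 21.204)
t=0.700: state=(4.762, 1.943, 17.967)
t=0.800: state=(2.827, 1.716, 14.328)
t=0.900: state=(2.323, 2.327, 11.422)
t=1.000: state=(2.714, 3.469, 9.388)
t=1.100: state=(3.849, 5.390, 8.469)
t=1.200: state=(5.826, 8.215, 9.413)
t=1.300: state=(8.353, 10.716, 13.338)
t=1.400: state=(9.678, 9.559, 18.780)
t=1.500: state=(8.043, 5.291, 20.306)
t=1.600: state=(5.239, 2.794, 17.787)
t=1.700: state=(3.504, 2.475, 14.578)
t=1.800: state=(3.057, 3.120, 11.951)
t=1.900: state=(3.534, 4.405, 10.236)
t=2.000: state=(4.788, 6.420, 9.826)
t=2.100: state=(6.727, 8.868, 11.470)
t=2.200: state=(8.640, 10.004, 15.443)
t=2.300: state=(8.871, 7.862, 19.041)
t=2.400: state=(7.003, 4.669, 18.949)
t=2.500: state=(4.904, 3.249, 16.491)
t=2.600: state=(3.832, 3.322, 13.844)
t=2.700: state=(3.798, 4.199, 11.844)
t=2.705: state=(3.819, 4.260, 11.768)
largest grid value and its neighbours: z(0.565)=21.48986, z(0.570)=21.49679, z(0.575)=21.48654
parabola through these three points peaks at t≈0.570 with z≈21.49687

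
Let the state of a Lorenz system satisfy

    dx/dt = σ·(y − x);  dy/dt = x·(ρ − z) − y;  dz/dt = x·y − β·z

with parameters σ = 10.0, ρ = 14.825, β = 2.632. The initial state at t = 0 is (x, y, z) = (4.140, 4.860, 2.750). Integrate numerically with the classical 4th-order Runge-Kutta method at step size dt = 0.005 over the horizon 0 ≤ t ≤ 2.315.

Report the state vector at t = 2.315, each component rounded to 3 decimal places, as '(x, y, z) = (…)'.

(x, y, z) = (8.483, 10.895, 12.336)

t=0.000: state=(4.140, 4.860, 2.750)
step 1 (dt=0.005): k1=(7.200, 45.130, 12.882), k2=(8.148, 45.101, 13.354), k3=(8.124, 45.125, 13.363), k4=(9.050, 45.116, 13.847); state += dt/6·(k1+2k2+2k3+k4)
t=0.005: state=(4.181, 5.086, 2.817)
t=0.010: state=(4.230, 5.311, 2.889)
t=0.015: state=(4.289, 5.538, 2.966)
continuing one RK4 step at a time; state shown every 20 steps (Δt=0.1):
t=0.100: state=(6.313, 9.611, 5.437)
t=0.200: state=(9.944, 13.201, 12.819)
t=0.300: state=(10.948, 9.078, 21.146)
t=0.400: state=(7.049, 2.264, 20.635)
t=0.500: state=(3.082, 0.234, 16.291)
t=0.600: state=(1.256, 0.256, 12.553)
t=0.700: state=(0.730, 0.553, 9.680)
t=0.800: state=(0.749, 0.927, 7.486)
t=0.900: state=(1.067, 1.536, 5.850)
t=1.000: state=(1.736, 2.646, 4.752)
t=1.100: state=(2.995, 4.671, 4.409)
t=1.200: state=(5.219, 8.025, 5.697)
t=1.300: state=(8.423, 11.702, 10.526)
t=1.400: state=(10.537, 10.761, 18.257)
t=1.500: state=(8.486, 4.728, 20.741)
t=1.600: state=(4.671, 1.404, 17.531)
t=1.700: state=(2.367, 0.963, 13.787)
t=1.800: state=(1.595, 1.324, 10.779)
t=1.900: state=(1.650, 1.986, 8.512)
t=2.000: state=(2.242, 3.105, 6.972)
t=2.100: state=(3.438, 5.008, 6.367)
t=2.200: state=(5.449, 7.897, 7.437)
t=2.300: state=(8.108, 10.693, 11.461)
t=2.315: state=(8.483, 10.895, 12.336)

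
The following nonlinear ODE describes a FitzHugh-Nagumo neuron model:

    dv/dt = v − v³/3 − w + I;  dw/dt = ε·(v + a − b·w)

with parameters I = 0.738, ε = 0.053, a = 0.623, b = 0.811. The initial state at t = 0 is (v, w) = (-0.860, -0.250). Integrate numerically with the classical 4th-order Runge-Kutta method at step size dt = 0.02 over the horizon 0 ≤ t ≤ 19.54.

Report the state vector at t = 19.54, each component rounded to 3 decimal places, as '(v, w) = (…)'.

(v, w) = (1.285, 1.374)

t=0.000: state=(-0.860, -0.250)
step 1 (dt=0.02): k1=(0.340, -0.002), k2=(0.341, -0.002), k3=(0.341, -0.002), k4=(0.342, -0.001); state += dt/6·(k1+2k2+2k3+k4)
t=0.020: state=(-0.853, -0.250)
t=0.040: state=(-0.846, -0.250)
t=0.060: state=(-0.839, -0.250)
continuing one RK4 step at a time; state shown every 50 steps (Δt=1):
t=1.000: state=(-0.431, -0.242)
t=2.000: state=(0.495, -0.201)
t=3.000: state=(1.811, -0.097)
t=4.000: state=(2.012, 0.042)
t=5.000: state=(1.979, 0.176)
t=6.000: state=(1.935, 0.302)
t=7.000: state=(1.890, 0.421)
t=8.000: state=(1.846, 0.533)
t=9.000: state=(1.801, 0.637)
t=10.000: state=(1.756, 0.735)
t=11.000: state=(1.710, 0.826)
t=12.000: state=(1.665, 0.911)
t=13.000: state=(1.618, 0.990)
t=14.000: state=(1.571, 1.064)
t=15.000: state=(1.523, 1.132)
t=16.000: state=(1.474, 1.194)
t=17.000: state=(1.424, 1.251)
t=18.000: state=(1.371, 1.303)
t=19.000: state=(1.316, 1.351)
t=19.540: state=(1.285, 1.374)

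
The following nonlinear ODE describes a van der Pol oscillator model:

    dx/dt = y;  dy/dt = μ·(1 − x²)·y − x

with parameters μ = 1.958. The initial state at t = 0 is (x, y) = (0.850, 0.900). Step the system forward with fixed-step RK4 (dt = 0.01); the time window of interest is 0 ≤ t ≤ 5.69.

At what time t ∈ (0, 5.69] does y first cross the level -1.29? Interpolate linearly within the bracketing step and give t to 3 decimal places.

t=0.000: state=(0.850, 0.900)
step 1 (dt=0.01): k1=(0.900, -0.361), k2=(0.898, -0.380), k3=(0.898, -0.380), k4=(0.896, -0.399); state += dt/6·(k1+2k2+2k3+k4)
t=0.010: state=(0.859, 0.896)
t=0.020: state=(0.868, 0.892)
t=0.030: state=(0.877, 0.887)
continuing one RK4 step at a time; state shown every 20 steps (Δt=0.2):
t=0.200: state=(1.018, 0.754)
t=0.400: state=(1.144, 0.495)
t=0.600: state=(1.214, 0.205)
t=0.800: state=(1.228, -0.054)
t=1.000: state=(1.195, -0.267)
t=1.200: state=(1.123, -0.451)
t=1.400: state=(1.015, -0.635)
t=1.600: state=(0.867, -0.856)
t=1.800: state=(0.666, -1.171)
t=1.850: state=(0.605, -1.274)
next step: t=1.860: state=(0.592, -1.296) — y has crossed -1.29
linear interpolation between t=1.850 (-1.27425) and t=1.860 (-1.29638) → t≈1.857

t = 1.857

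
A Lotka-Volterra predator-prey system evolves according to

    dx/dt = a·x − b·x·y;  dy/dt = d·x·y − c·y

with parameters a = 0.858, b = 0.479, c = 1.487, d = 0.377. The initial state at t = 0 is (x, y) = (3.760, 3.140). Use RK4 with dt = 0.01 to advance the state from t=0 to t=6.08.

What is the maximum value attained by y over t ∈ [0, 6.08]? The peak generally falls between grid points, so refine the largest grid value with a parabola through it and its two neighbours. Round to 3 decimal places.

max y = 3.148

t=0.000: state=(3.760, 3.140)
step 1 (dt=0.01): k1=(-2.429, -0.218), k2=(-2.419, -0.232), k3=(-2.419, -0.232), k4=(-2.409, -0.247); state += dt/6·(k1+2k2+2k3+k4)
t=0.010: state=(3.736, 3.138)
t=0.020: state=(3.712, 3.135)
t=0.030: state=(3.688, 3.132)
continuing one RK4 step at a time; state shown every 20 steps (Δt=0.2):
t=0.200: state=(3.317, 3.044)
t=0.400: state=(2.966, 2.863)
t=0.600: state=(2.705, 2.632)
t=0.800: state=(2.526, 2.380)
t=1.000: state=(2.417, 2.129)
t=1.200: state=(2.367, 1.893)
t=1.400: state=(2.368, 1.680)
t=1.600: state=(2.415, 1.494)
t=1.800: state=(2.504, 1.336)
t=2.000: state=(2.633, 1.204)
t=2.200: state=(2.801, 1.097)
t=2.400: state=(3.006, 1.014)
t=2.600: state=(3.248, 0.953)
t=2.800: state=(3.527, 0.914)
t=3.000: state=(3.840, 0.896)
t=3.200: state=(4.183, 0.900)
t=3.400: state=(4.551, 0.929)
t=3.600: state=(4.930, 0.987)
t=3.800: state=(5.303, 1.078)
t=4.000: state=(5.645, 1.210)
t=4.200: state=(5.919, 1.391)
t=4.400: state=(6.084, 1.626)
t=4.600: state=(6.099, 1.913)
t=4.800: state=(5.936, 2.240)
t=5.000: state=(5.596, 2.572)
t=5.200: state=(5.118, 2.863)
t=5.400: state=(4.570, 3.065)
t=5.600: state=(4.025, 3.147)
t=5.800: state=(3.539, 3.107)
t=6.000: state=(3.139, 2.966)
t=6.080: state=(3.005, 2.889)
largest grid value and its neighbours: y(5.620)=3.14794, y(5.630)=3.14813, y(5.640)=3.14801
parabola through these three points peaks at t≈5.631 with y≈3.14813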